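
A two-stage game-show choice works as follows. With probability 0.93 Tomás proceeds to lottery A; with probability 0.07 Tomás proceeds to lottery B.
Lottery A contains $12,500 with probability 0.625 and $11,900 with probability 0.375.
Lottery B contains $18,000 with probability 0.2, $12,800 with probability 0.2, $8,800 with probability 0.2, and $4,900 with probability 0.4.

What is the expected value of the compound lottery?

$12,107.35

EV(A) = 0.625 × 12500 + 0.375 × 11900 = 7812.5 + 4462.5 = 12275
EV(B) = 0.2 × 18000 + 0.2 × 12800 + 0.2 × 8800 + 0.4 × 4900 = 3600 + 2560 + 1760 + 1960 = 9880
Overall = 0.93 × 12275 + 0.07 × 9880 = 11415.75 + 691.6 = 12107.35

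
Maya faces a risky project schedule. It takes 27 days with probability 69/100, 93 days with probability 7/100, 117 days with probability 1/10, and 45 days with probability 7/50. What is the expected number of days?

43.14 days

EV = 69/100 × 27 + 7/100 × 93 + 1/10 × 117 + 7/50 × 45 = 18.63 + 6.51 + 11.7 + 6.3 = 43.14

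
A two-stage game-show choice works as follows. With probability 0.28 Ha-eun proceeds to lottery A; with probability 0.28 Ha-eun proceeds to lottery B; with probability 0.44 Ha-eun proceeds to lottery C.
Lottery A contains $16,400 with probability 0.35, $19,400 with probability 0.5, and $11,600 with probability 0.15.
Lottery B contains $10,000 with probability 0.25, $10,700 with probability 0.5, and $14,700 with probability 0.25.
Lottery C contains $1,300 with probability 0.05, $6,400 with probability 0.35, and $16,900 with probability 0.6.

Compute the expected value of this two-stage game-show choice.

EV(A) = 0.35 × 16400 + 0.5 × 19400 + 0.15 × 11600 = 5740 + 9700 + 1740 = 17180
EV(B) = 0.25 × 10000 + 0.5 × 10700 + 0.25 × 14700 = 2500 + 5350 + 3675 = 11525
EV(C) = 0.05 × 1300 + 0.35 × 6400 + 0.6 × 16900 = 65 + 2240 + 10140 = 12445
Overall = 0.28 × 17180 + 0.28 × 11525 + 0.44 × 12445 = 4810.4 + 3227 + 5475.8 = 13513.2

$13,513.20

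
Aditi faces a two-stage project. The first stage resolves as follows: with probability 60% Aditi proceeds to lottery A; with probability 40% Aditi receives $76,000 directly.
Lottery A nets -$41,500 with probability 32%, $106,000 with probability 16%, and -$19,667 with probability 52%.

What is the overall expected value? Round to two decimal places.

EV(A) = 0.32 × (-41500) + 0.16 × 106000 + 0.52 × (-19667) = -13280 + 16960 − 10226.84 = -6546.84
Branch B: 76000 (certain)
Overall = 0.6 × (-6546.84) + 0.4 × 76000 = -3928.104 + 30400 = 26471.896

$26,471.90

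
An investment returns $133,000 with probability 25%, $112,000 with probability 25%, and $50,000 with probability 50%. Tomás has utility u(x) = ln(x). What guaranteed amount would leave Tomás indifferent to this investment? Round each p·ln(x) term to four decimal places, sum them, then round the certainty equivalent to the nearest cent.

E[u] = 0.25·ln(133000) + 0.25·ln(112000) + 0.5·ln(50000) = 2.9495 + 2.9066 + 5.4099 = 11.2660
CE = e^11.2660 ≈ 78119.89

$78,119.89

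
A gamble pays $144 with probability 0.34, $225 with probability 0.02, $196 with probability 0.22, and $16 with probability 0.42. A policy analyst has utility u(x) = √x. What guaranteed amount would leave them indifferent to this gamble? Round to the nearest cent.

E[u] = 0.34·√144 + 0.02·√225 + 0.22·√196 + 0.42·√16 = 0.34·12 + 0.02·15 + 0.22·14 + 0.42·4 = 9.14
CE = (9.14)² = 83.5396

$83.54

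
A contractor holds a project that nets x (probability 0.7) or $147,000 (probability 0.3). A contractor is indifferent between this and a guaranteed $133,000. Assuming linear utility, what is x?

0.7·x + 0.3·147000 = 133000
0.7·x = 133000 − 44100 = 88900
x = 88900 / 0.7 = 127000

x = $127,000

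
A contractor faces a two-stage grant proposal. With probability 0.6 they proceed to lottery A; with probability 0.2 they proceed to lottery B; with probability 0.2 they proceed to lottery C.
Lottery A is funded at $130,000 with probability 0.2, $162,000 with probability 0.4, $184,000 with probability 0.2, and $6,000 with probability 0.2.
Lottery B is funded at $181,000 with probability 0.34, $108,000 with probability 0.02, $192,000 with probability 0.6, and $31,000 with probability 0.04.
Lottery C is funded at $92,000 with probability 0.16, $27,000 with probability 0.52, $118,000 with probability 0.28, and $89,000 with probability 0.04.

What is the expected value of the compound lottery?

EV(A) = 0.2 × 130000 + 0.4 × 162000 + 0.2 × 184000 + 0.2 × 6000 = 26000 + 64800 + 36800 + 1200 = 128800
EV(B) = 0.34 × 181000 + 0.02 × 108000 + 0.6 × 192000 + 0.04 × 31000 = 61540 + 2160 + 115200 + 1240 = 180140
EV(C) = 0.16 × 92000 + 0.52 × 27000 + 0.28 × 118000 + 0.04 × 89000 = 14720 + 14040 + 33040 + 3560 = 65360
Overall = 0.6 × 128800 + 0.2 × 180140 + 0.2 × 65360 = 77280 + 36028 + 13072 = 126380

$126,380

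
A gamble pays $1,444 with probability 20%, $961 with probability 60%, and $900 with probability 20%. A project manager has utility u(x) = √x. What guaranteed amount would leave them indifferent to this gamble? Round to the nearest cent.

$1,036.84

E[u] = 0.2·√1444 + 0.6·√961 + 0.2·√900 = 0.2·38 + 0.6·31 + 0.2·30 = 32.2
CE = (32.2)² = 1036.84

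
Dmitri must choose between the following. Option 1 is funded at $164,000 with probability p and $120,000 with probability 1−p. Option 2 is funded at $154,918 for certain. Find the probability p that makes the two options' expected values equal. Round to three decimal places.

p = 0.794

p·164000 + (1−p)·120000 = 154918
44000p + 120000 = 154918
p = (154918 − 120000) / 44000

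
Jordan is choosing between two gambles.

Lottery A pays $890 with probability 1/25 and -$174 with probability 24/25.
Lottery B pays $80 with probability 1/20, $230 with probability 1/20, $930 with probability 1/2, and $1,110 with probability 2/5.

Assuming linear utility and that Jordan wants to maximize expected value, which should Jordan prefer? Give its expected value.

Lottery B ($924.50)

Lottery A = 1/25 × 890 + 24/25 × (-174) = 35.6 − 167.04 = -131.44
Lottery B = 1/20 × 80 + 1/20 × 230 + 1/2 × 930 + 2/5 × 1110 = 4 + 11.5 + 465 + 444 = 924.5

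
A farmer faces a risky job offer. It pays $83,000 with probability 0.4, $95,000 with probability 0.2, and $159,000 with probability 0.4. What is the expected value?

$115,800

EV = 0.4 × 83000 + 0.2 × 95000 + 0.4 × 159000 = 33200 + 19000 + 63600 = 115800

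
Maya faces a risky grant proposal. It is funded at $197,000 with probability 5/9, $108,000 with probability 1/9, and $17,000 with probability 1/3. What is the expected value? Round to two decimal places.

$127,111.11

EV = 5/9 × 197000 + 1/9 × 108000 + 1/3 × 17000 = 109444.4444 + 12000 + 5666.6667 = 127111.1111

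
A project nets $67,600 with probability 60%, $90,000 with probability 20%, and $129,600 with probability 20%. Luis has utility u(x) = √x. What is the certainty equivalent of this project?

$82,944

E[u] = 0.6·√67600 + 0.2·√90000 + 0.2·√129600 = 0.6·260 + 0.2·300 + 0.2·360 = 288
CE = (288)² = 82944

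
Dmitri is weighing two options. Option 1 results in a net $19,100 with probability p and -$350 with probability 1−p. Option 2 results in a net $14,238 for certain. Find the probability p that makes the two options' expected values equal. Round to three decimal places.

p·19100 + (1−p)·(-350) = 14238
19450p − 350 = 14238
p = (14238 + 350) / 19450

p = 0.750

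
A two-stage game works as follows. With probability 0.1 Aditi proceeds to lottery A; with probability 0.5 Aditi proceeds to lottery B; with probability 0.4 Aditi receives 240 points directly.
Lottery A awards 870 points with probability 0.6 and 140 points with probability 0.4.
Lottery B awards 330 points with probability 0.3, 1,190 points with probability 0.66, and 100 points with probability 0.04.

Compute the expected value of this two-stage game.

EV(A) = 0.6 × 870 + 0.4 × 140 = 522 + 56 = 578
EV(B) = 0.3 × 330 + 0.66 × 1190 + 0.04 × 100 = 99 + 785.4 + 4 = 888.4
Branch C: 240 (certain)
Overall = 0.1 × 578 + 0.5 × 888.4 + 0.4 × 240 = 57.8 + 444.2 + 96 = 598

598 points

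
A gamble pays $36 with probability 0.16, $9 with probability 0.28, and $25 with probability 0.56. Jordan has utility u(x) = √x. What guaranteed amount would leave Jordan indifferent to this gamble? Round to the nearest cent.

E[u] = 0.16·√36 + 0.28·√9 + 0.56·√25 = 0.16·6 + 0.28·3 + 0.56·5 = 4.6
CE = (4.6)² = 21.16

$21.16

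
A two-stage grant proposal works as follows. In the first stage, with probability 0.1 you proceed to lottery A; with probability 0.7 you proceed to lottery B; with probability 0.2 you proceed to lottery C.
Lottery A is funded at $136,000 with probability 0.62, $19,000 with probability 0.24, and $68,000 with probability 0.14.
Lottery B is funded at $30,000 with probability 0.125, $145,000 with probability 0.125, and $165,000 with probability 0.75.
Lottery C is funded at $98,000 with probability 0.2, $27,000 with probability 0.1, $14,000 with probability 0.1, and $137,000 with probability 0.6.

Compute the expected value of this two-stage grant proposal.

$132,957.50

EV(A) = 0.62 × 136000 + 0.24 × 19000 + 0.14 × 68000 = 84320 + 4560 + 9520 = 98400
EV(B) = 0.125 × 30000 + 0.125 × 145000 + 0.75 × 165000 = 3750 + 18125 + 123750 = 145625
EV(C) = 0.2 × 98000 + 0.1 × 27000 + 0.1 × 14000 + 0.6 × 137000 = 19600 + 2700 + 1400 + 82200 = 105900
Overall = 0.1 × 98400 + 0.7 × 145625 + 0.2 × 105900 = 9840 + 101937.5 + 21180 = 132957.5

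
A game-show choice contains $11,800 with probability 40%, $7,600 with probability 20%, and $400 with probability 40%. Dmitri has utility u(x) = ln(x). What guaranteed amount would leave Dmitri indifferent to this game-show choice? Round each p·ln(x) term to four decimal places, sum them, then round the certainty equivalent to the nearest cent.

E[u] = 0.4·ln(11800) + 0.2·ln(7600) + 0.4·ln(400) = 3.7503 + 1.7872 + 2.3966 = 7.9341
CE = e^7.9341 ≈ 2790.85

$2,790.85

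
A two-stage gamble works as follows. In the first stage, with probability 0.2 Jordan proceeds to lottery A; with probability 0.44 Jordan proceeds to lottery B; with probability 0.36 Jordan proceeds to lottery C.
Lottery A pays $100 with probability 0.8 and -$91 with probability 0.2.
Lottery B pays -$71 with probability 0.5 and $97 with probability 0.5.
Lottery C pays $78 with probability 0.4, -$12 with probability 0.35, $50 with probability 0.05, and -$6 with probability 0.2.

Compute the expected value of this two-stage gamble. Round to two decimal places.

$28.27

EV(A) = 0.8 × 100 + 0.2 × (-91) = 80 − 18.2 = 61.8
EV(B) = 0.5 × (-71) + 0.5 × 97 = -35.5 + 48.5 = 13
EV(C) = 0.4 × 78 + 0.35 × (-12) + 0.05 × 50 + 0.2 × (-6) = 31.2 − 4.2 + 2.5 − 1.2 = 28.3
Overall = 0.2 × 61.8 + 0.44 × 13 + 0.36 × 28.3 = 12.36 + 5.72 + 10.188 = 28.268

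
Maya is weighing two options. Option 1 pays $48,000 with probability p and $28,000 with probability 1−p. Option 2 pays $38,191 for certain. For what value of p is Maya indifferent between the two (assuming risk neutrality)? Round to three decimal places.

p·48000 + (1−p)·28000 = 38191
20000p + 28000 = 38191
p = (38191 − 28000) / 20000

p = 0.510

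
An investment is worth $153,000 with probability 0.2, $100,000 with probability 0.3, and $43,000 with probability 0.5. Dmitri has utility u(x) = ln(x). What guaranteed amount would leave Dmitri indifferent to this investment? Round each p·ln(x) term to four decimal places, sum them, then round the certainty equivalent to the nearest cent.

E[u] = 0.2·ln(153000) + 0.3·ln(100000) + 0.5·ln(43000) = 2.3876 + 3.4539 + 5.3345 = 11.1760
CE = e^11.1760 ≈ 71396.21

$71,396.21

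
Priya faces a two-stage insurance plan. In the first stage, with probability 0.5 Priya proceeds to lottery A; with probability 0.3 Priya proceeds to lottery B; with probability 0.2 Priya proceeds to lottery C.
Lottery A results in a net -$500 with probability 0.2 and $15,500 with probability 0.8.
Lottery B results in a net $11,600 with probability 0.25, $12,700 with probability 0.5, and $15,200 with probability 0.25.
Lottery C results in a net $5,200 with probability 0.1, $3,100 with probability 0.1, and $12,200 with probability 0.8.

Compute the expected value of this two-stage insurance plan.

EV(A) = 0.2 × (-500) + 0.8 × 15500 = -100 + 12400 = 12300
EV(B) = 0.25 × 11600 + 0.5 × 12700 + 0.25 × 15200 = 2900 + 6350 + 3800 = 13050
EV(C) = 0.1 × 5200 + 0.1 × 3100 + 0.8 × 12200 = 520 + 310 + 9760 = 10590
Overall = 0.5 × 12300 + 0.3 × 13050 + 0.2 × 10590 = 6150 + 3915 + 2118 = 12183

$12,183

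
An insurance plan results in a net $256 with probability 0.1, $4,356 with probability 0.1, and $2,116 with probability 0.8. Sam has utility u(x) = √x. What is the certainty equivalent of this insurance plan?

$2,025

E[u] = 0.1·√256 + 0.1·√4356 + 0.8·√2116 = 0.1·16 + 0.1·66 + 0.8·46 = 45
CE = (45)² = 2025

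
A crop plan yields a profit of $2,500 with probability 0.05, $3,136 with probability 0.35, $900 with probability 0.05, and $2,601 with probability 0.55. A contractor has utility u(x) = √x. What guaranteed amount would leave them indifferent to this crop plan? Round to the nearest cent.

E[u] = 0.05·√2500 + 0.35·√3136 + 0.05·√900 + 0.55·√2601 = 0.05·50 + 0.35·56 + 0.05·30 + 0.55·51 = 51.65
CE = (51.65)² = 2667.7225

$2,667.72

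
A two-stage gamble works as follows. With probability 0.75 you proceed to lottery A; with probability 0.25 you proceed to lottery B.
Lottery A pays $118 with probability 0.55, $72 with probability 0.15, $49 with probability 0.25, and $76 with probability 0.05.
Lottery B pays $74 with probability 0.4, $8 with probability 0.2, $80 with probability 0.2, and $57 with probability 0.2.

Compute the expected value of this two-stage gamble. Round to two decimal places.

$83.46

EV(A) = 0.55 × 118 + 0.15 × 72 + 0.25 × 49 + 0.05 × 76 = 64.9 + 10.8 + 12.25 + 3.8 = 91.75
EV(B) = 0.4 × 74 + 0.2 × 8 + 0.2 × 80 + 0.2 × 57 = 29.6 + 1.6 + 16 + 11.4 = 58.6
Overall = 0.75 × 91.75 + 0.25 × 58.6 = 68.8125 + 14.65 = 83.4625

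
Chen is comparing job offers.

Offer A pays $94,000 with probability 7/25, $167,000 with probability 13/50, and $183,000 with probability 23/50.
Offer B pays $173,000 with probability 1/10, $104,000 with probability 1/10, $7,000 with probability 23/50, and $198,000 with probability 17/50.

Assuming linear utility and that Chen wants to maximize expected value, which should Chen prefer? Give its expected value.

Offer A ($153,920)

Offer A = 7/25 × 94000 + 13/50 × 167000 + 23/50 × 183000 = 26320 + 43420 + 84180 = 153920
Offer B = 1/10 × 173000 + 1/10 × 104000 + 23/50 × 7000 + 17/50 × 198000 = 17300 + 10400 + 3220 + 67320 = 98240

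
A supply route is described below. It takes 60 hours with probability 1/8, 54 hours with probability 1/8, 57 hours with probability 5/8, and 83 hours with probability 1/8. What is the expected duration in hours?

EV = 1/8 × 60 + 1/8 × 54 + 5/8 × 57 + 1/8 × 83 = 7.5 + 6.75 + 35.625 + 10.375 = 60.25

60.25 hours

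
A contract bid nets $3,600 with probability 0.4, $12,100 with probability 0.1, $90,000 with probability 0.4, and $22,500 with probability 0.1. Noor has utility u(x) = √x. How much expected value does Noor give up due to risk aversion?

E[u] = 0.4·√3600 + 0.1·√12100 + 0.4·√90000 + 0.1·√22500 = 0.4·60 + 0.1·110 + 0.4·300 + 0.1·150 = 170
CE = (170)² = 28900
Risk premium = EV − CE = 40900 − 28900 = 12000

$12,000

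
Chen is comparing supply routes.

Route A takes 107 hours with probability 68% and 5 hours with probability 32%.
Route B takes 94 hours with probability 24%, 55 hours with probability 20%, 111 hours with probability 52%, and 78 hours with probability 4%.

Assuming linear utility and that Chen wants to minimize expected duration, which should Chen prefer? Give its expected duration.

Route A (74.36 hours)

Route A = 0.68 × 107 + 0.32 × 5 = 72.76 + 1.6 = 74.36
Route B = 0.24 × 94 + 0.2 × 55 + 0.52 × 111 + 0.04 × 78 = 22.56 + 11 + 57.72 + 3.12 = 94.4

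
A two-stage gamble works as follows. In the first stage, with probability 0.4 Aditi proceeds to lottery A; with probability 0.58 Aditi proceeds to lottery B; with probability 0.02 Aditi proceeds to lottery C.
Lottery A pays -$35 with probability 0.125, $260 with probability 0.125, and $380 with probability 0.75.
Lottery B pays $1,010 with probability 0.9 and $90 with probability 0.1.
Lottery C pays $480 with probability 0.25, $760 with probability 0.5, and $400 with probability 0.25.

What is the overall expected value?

$669.69

EV(A) = 0.125 × (-35) + 0.125 × 260 + 0.75 × 380 = -4.375 + 32.5 + 285 = 313.125
EV(B) = 0.9 × 1010 + 0.1 × 90 = 909 + 9 = 918
EV(C) = 0.25 × 480 + 0.5 × 760 + 0.25 × 400 = 120 + 380 + 100 = 600
Overall = 0.4 × 313.125 + 0.58 × 918 + 0.02 × 600 = 125.25 + 532.44 + 12 = 669.69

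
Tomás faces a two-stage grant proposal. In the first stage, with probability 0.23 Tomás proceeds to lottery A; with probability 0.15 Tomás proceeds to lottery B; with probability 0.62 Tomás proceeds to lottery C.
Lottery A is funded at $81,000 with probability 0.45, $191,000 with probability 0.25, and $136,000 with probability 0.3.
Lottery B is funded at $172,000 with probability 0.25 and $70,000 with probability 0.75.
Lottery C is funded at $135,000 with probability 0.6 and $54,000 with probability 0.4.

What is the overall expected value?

EV(A) = 0.45 × 81000 + 0.25 × 191000 + 0.3 × 136000 = 36450 + 47750 + 40800 = 125000
EV(B) = 0.25 × 172000 + 0.75 × 70000 = 43000 + 52500 = 95500
EV(C) = 0.6 × 135000 + 0.4 × 54000 = 81000 + 21600 = 102600
Overall = 0.23 × 125000 + 0.15 × 95500 + 0.62 × 102600 = 28750 + 14325 + 63612 = 106687

$106,687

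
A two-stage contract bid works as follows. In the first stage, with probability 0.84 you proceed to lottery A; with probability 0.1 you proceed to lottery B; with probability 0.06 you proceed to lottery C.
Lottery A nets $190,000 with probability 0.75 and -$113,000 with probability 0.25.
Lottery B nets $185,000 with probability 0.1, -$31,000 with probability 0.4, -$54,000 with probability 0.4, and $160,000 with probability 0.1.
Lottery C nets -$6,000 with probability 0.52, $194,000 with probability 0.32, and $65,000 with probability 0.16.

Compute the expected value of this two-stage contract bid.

EV(A) = 0.75 × 190000 + 0.25 × (-113000) = 142500 − 28250 = 114250
EV(B) = 0.1 × 185000 + 0.4 × (-31000) + 0.4 × (-54000) + 0.1 × 160000 = 18500 − 12400 − 21600 + 16000 = 500
EV(C) = 0.52 × (-6000) + 0.32 × 194000 + 0.16 × 65000 = -3120 + 62080 + 10400 = 69360
Overall = 0.84 × 114250 + 0.1 × 500 + 0.06 × 69360 = 95970 + 50 + 4161.6 = 100181.6

$100,181.60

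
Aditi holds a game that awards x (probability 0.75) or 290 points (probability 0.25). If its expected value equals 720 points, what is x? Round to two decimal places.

x = 863.33 points

0.75·x + 0.25·290 = 720
0.75·x = 720 − 72.5 = 647.5
x = 647.5 / 0.75 = 863.3333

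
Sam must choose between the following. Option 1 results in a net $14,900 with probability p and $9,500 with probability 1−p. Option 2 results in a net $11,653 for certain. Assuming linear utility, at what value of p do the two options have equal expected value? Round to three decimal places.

p = 0.399

p·14900 + (1−p)·9500 = 11653
5400p + 9500 = 11653
p = (11653 − 9500) / 5400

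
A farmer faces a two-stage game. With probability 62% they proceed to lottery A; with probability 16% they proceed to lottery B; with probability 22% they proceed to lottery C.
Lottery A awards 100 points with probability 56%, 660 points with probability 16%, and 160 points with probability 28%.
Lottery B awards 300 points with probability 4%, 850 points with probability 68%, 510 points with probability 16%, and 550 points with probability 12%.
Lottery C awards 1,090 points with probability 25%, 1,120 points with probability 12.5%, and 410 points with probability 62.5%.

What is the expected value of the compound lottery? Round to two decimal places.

393.11 points

EV(A) = 0.56 × 100 + 0.16 × 660 + 0.28 × 160 = 56 + 105.6 + 44.8 = 206.4
EV(B) = 0.04 × 300 + 0.68 × 850 + 0.16 × 510 + 0.12 × 550 = 12 + 578 + 81.6 + 66 = 737.6
EV(C) = 0.25 × 1090 + 0.125 × 1120 + 0.625 × 410 = 272.5 + 140 + 256.25 = 668.75
Overall = 0.62 × 206.4 + 0.16 × 737.6 + 0.22 × 668.75 = 127.968 + 118.016 + 147.125 = 393.109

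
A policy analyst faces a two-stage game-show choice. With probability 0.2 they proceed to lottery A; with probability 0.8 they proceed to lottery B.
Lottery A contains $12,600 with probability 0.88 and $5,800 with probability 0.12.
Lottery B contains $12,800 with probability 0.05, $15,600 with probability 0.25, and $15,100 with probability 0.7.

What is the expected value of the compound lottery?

$14,444.80

EV(A) = 0.88 × 12600 + 0.12 × 5800 = 11088 + 696 = 11784
EV(B) = 0.05 × 12800 + 0.25 × 15600 + 0.7 × 15100 = 640 + 3900 + 10570 = 15110
Overall = 0.2 × 11784 + 0.8 × 15110 = 2356.8 + 12088 = 14444.8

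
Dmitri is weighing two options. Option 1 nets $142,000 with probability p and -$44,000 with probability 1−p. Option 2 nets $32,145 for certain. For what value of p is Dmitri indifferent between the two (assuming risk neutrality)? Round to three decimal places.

p·142000 + (1−p)·(-44000) = 32145
186000p − 44000 = 32145
p = (32145 + 44000) / 186000

p = 0.409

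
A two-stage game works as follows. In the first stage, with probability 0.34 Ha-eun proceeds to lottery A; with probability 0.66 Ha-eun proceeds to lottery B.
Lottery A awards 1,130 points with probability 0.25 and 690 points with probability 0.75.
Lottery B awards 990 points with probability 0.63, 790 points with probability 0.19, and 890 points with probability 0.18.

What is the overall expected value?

EV(A) = 0.25 × 1130 + 0.75 × 690 = 282.5 + 517.5 = 800
EV(B) = 0.63 × 990 + 0.19 × 790 + 0.18 × 890 = 623.7 + 150.1 + 160.2 = 934
Overall = 0.34 × 800 + 0.66 × 934 = 272 + 616.44 = 888.44

888.44 points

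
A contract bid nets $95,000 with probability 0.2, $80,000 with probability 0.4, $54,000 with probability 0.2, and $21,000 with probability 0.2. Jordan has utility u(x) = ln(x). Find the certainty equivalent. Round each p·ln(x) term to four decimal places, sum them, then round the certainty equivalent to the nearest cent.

$58,571.29

E[u] = 0.2·ln(95000) + 0.4·ln(80000) + 0.2·ln(54000) + 0.2·ln(21000) = 2.2923 + 4.5159 + 2.1793 + 1.9905 = 10.9780
CE = e^10.9780 ≈ 58571.29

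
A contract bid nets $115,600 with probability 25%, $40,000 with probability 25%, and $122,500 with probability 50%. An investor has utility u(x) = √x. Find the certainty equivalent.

E[u] = 0.25·√115600 + 0.25·√40000 + 0.5·√122500 = 0.25·340 + 0.25·200 + 0.5·350 = 310
CE = (310)² = 96100

$96,100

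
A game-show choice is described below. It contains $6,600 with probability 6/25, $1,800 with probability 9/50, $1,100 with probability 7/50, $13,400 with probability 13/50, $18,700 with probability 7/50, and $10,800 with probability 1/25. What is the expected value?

$8,596

EV = 6/25 × 6600 + 9/50 × 1800 + 7/50 × 1100 + 13/50 × 13400 + 7/50 × 18700 + 1/25 × 10800 = 1584 + 324 + 154 + 3484 + 2618 + 432 = 8596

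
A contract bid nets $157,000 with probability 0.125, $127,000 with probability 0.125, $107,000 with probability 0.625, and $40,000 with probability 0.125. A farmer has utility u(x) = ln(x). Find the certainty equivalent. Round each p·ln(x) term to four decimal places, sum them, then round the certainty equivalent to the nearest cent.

E[u] = 0.125·ln(157000) + 0.125·ln(127000) + 0.625·ln(107000) + 0.125·ln(40000) = 1.4955 + 1.4690 + 7.2379 + 1.3246 = 11.5270
CE = e^11.5270 ≈ 101417.40

$101,417.40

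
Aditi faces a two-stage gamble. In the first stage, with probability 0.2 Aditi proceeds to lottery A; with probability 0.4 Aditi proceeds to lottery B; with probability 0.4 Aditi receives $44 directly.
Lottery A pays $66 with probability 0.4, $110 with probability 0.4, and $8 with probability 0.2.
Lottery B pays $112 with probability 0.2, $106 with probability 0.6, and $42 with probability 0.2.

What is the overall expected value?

$69.76

EV(A) = 0.4 × 66 + 0.4 × 110 + 0.2 × 8 = 26.4 + 44 + 1.6 = 72
EV(B) = 0.2 × 112 + 0.6 × 106 + 0.2 × 42 = 22.4 + 63.6 + 8.4 = 94.4
Branch C: 44 (certain)
Overall = 0.2 × 72 + 0.4 × 94.4 + 0.4 × 44 = 14.4 + 37.76 + 17.6 = 69.76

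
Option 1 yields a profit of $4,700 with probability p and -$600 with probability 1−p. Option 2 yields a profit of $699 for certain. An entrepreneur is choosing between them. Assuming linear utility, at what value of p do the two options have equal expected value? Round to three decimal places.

p = 0.245

p·4700 + (1−p)·(-600) = 699
5300p − 600 = 699
p = (699 + 600) / 5300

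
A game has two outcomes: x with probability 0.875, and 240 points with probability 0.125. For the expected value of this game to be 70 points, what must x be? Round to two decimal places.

x = 45.71 points

0.875·x + 0.125·240 = 70
0.875·x = 70 − 30 = 40
x = 40 / 0.875 = 45.7143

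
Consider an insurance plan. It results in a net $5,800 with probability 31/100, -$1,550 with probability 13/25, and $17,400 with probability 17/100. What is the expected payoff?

$3,950

EV = 31/100 × 5800 + 13/25 × (-1550) + 17/100 × 17400 = 1798 − 806 + 2958 = 3950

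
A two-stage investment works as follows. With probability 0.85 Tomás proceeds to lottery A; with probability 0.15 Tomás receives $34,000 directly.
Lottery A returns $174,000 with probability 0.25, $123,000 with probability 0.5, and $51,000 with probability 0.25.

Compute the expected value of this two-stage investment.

$105,187.50

EV(A) = 0.25 × 174000 + 0.5 × 123000 + 0.25 × 51000 = 43500 + 61500 + 12750 = 117750
Branch B: 34000 (certain)
Overall = 0.85 × 117750 + 0.15 × 34000 = 100087.5 + 5100 = 105187.5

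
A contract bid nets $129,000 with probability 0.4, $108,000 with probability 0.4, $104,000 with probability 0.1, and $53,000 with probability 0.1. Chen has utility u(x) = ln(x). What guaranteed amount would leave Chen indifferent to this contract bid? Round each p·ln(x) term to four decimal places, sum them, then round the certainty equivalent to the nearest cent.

E[u] = 0.4·ln(129000) + 0.4·ln(108000) + 0.1·ln(104000) + 0.1·ln(53000) = 4.7070 + 4.6360 + 1.1552 + 1.0878 = 11.5860
CE = e^11.5860 ≈ 107581.07

$107,581.07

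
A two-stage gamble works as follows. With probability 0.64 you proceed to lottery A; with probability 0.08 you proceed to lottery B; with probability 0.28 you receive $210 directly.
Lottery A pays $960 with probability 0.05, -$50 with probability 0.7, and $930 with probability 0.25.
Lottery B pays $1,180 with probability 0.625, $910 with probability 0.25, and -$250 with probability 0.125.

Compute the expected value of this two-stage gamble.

EV(A) = 0.05 × 960 + 0.7 × (-50) + 0.25 × 930 = 48 − 35 + 232.5 = 245.5
EV(B) = 0.625 × 1180 + 0.25 × 910 + 0.125 × (-250) = 737.5 + 227.5 − 31.25 = 933.75
Branch C: 210 (certain)
Overall = 0.64 × 245.5 + 0.08 × 933.75 + 0.28 × 210 = 157.12 + 74.7 + 58.8 = 290.62

$290.62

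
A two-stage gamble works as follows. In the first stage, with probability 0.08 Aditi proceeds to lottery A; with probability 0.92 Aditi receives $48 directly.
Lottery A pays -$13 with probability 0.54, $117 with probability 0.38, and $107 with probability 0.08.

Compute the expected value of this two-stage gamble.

EV(A) = 0.54 × (-13) + 0.38 × 117 + 0.08 × 107 = -7.02 + 44.46 + 8.56 = 46
Branch B: 48 (certain)
Overall = 0.08 × 46 + 0.92 × 48 = 3.68 + 44.16 = 47.84

$47.84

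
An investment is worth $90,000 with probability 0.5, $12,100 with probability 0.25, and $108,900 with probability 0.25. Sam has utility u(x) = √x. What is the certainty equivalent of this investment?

E[u] = 0.5·√90000 + 0.25·√12100 + 0.25·√108900 = 0.5·300 + 0.25·110 + 0.25·330 = 260
CE = (260)² = 67600

$67,600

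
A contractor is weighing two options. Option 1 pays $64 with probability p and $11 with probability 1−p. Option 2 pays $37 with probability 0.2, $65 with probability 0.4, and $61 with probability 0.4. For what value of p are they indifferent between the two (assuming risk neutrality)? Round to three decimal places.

p = 0.883

EV(Option 2) = 0.2 × 37 + 0.4 × 65 + 0.4 × 61 = 7.4 + 26 + 24.4 = 57.8
p·64 + (1−p)·11 = 57.8
53p + 11 = 57.8
p = (57.8 − 11) / 53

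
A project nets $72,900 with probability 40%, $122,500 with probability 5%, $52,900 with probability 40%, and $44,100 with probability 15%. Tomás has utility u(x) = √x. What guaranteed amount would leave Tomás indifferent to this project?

E[u] = 0.4·√72900 + 0.05·√122500 + 0.4·√52900 + 0.15·√44100 = 0.4·270 + 0.05·350 + 0.4·230 + 0.15·210 = 249
CE = (249)² = 62001

$62,001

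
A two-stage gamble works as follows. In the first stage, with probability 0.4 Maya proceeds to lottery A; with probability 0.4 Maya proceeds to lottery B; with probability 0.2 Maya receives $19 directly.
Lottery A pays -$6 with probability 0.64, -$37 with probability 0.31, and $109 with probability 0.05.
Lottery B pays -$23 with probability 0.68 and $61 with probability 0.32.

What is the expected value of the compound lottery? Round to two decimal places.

$1.41

EV(A) = 0.64 × (-6) + 0.31 × (-37) + 0.05 × 109 = -3.84 − 11.47 + 5.45 = -9.86
EV(B) = 0.68 × (-23) + 0.32 × 61 = -15.64 + 19.52 = 3.88
Branch C: 19 (certain)
Overall = 0.4 × (-9.86) + 0.4 × 3.88 + 0.2 × 19 = -3.944 + 1.552 + 3.8 = 1.408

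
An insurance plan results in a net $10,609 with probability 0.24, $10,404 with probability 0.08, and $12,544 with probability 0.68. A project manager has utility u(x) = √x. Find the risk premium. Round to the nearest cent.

$18.68

E[u] = 0.24·√10609 + 0.08·√10404 + 0.68·√12544 = 0.24·103 + 0.08·102 + 0.68·112 = 109.04
CE = (109.04)² = 11889.7216
Risk premium = EV − CE = 11908.4 − 11889.7216 = 18.6784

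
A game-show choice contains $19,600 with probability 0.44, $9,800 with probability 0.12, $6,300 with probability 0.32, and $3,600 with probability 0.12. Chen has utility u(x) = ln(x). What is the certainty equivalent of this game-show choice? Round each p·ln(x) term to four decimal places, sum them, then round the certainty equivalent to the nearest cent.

E[u] = 0.44·ln(19600) + 0.12·ln(9800) + 0.32·ln(6300) + 0.12·ln(3600) = 4.3486 + 1.1028 + 2.7995 + 0.9826 = 9.2335
CE = e^9.2335 ≈ 10234.30

$10,234.30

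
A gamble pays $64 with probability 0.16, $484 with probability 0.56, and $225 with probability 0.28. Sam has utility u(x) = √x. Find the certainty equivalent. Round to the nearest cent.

E[u] = 0.16·√64 + 0.56·√484 + 0.28·√225 = 0.16·8 + 0.56·22 + 0.28·15 = 17.8
CE = (17.8)² = 316.84

$316.84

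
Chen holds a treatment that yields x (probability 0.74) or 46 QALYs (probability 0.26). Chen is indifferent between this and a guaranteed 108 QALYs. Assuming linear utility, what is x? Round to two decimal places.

x = 129.78 QALYs

0.74·x + 0.26·46 = 108
0.74·x = 108 − 11.96 = 96.04
x = 96.04 / 0.74 = 129.7838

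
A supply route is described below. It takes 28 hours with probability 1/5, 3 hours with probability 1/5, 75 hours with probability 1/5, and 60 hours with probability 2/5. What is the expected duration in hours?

45.2 hours

EV = 1/5 × 28 + 1/5 × 3 + 1/5 × 75 + 2/5 × 60 = 5.6 + 0.6 + 15 + 24 = 45.2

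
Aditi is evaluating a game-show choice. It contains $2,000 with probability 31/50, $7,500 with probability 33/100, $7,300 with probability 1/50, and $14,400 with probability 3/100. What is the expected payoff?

$4,293

EV = 31/50 × 2000 + 33/100 × 7500 + 1/50 × 7300 + 3/100 × 14400 = 1240 + 2475 + 146 + 432 = 4293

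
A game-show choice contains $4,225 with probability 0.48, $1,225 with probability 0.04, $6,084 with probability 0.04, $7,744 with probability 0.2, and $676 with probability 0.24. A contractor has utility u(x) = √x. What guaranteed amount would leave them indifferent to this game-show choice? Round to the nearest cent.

E[u] = 0.48·√4225 + 0.04·√1225 + 0.04·√6084 + 0.2·√7744 + 0.24·√676 = 0.48·65 + 0.04·35 + 0.04·78 + 0.2·88 + 0.24·26 = 59.56
CE = (59.56)² = 3547.3936

$3,547.39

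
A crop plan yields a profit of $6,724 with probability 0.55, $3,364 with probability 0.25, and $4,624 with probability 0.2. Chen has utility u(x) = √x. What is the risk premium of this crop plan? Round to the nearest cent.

E[u] = 0.55·√6724 + 0.25·√3364 + 0.2·√4624 = 0.55·82 + 0.25·58 + 0.2·68 = 73.2
CE = (73.2)² = 5358.24
Risk premium = EV − CE = 5464 − 5358.24 = 105.76

$105.76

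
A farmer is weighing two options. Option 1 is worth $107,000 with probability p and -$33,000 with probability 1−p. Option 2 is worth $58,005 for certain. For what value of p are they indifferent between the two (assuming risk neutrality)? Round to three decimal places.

p·107000 + (1−p)·(-33000) = 58005
140000p − 33000 = 58005
p = (58005 + 33000) / 140000

p = 0.650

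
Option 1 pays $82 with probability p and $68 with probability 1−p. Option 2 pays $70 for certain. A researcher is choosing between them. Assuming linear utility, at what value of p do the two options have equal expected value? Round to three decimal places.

p·82 + (1−p)·68 = 70
14p + 68 = 70
p = (70 − 68) / 14

p = 0.143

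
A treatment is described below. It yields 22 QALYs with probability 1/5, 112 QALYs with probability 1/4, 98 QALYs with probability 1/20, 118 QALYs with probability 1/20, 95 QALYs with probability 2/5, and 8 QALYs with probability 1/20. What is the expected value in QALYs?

81.6 QALYs

EV = 1/5 × 22 + 1/4 × 112 + 1/20 × 98 + 1/20 × 118 + 2/5 × 95 + 1/20 × 8 = 4.4 + 28 + 4.9 + 5.9 + 38 + 0.4 = 81.6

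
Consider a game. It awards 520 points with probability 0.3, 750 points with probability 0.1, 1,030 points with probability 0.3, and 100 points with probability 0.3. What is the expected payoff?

570 points

EV = 0.3 × 520 + 0.1 × 750 + 0.3 × 1030 + 0.3 × 100 = 156 + 75 + 309 + 30 = 570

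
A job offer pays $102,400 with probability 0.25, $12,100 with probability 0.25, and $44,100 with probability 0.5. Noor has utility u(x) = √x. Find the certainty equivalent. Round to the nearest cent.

E[u] = 0.25·√102400 + 0.25·√12100 + 0.5·√44100 = 0.25·320 + 0.25·110 + 0.5·210 = 212.5
CE = (212.5)² = 45156.25

$45,156.25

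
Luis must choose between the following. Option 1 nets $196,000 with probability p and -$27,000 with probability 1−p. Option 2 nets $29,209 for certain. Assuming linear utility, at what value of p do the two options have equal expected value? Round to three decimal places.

p·196000 + (1−p)·(-27000) = 29209
223000p − 27000 = 29209
p = (29209 + 27000) / 223000

p = 0.252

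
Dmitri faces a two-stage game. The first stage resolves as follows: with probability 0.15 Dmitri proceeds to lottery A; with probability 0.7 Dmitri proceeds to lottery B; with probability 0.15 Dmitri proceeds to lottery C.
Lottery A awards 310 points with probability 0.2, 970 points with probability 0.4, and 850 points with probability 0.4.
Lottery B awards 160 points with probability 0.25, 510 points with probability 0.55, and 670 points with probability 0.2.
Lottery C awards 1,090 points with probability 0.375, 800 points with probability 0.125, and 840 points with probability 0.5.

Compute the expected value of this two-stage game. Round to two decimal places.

EV(A) = 0.2 × 310 + 0.4 × 970 + 0.4 × 850 = 62 + 388 + 340 = 790
EV(B) = 0.25 × 160 + 0.55 × 510 + 0.2 × 670 = 40 + 280.5 + 134 = 454.5
EV(C) = 0.375 × 1090 + 0.125 × 800 + 0.5 × 840 = 408.75 + 100 + 420 = 928.75
Overall = 0.15 × 790 + 0.7 × 454.5 + 0.15 × 928.75 = 118.5 + 318.15 + 139.3125 = 575.9625

575.96 points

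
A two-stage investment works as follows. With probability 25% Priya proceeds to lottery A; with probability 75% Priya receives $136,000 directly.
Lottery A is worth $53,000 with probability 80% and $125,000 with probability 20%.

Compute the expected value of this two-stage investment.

EV(A) = 0.8 × 53000 + 0.2 × 125000 = 42400 + 25000 = 67400
Branch B: 136000 (certain)
Overall = 0.25 × 67400 + 0.75 × 136000 = 16850 + 102000 = 118850

$118,850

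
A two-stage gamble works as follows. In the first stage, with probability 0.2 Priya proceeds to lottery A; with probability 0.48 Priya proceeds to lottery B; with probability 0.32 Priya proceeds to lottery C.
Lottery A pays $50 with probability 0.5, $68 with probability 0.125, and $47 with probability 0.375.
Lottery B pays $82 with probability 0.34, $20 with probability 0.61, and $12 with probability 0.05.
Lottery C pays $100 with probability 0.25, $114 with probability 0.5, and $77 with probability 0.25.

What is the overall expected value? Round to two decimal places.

$62.15

EV(A) = 0.5 × 50 + 0.125 × 68 + 0.375 × 47 = 25 + 8.5 + 17.625 = 51.125
EV(B) = 0.34 × 82 + 0.61 × 20 + 0.05 × 12 = 27.88 + 12.2 + 0.6 = 40.68
EV(C) = 0.25 × 100 + 0.5 × 114 + 0.25 × 77 = 25 + 57 + 19.25 = 101.25
Overall = 0.2 × 51.125 + 0.48 × 40.68 + 0.32 × 101.25 = 10.225 + 19.5264 + 32.4 = 62.1514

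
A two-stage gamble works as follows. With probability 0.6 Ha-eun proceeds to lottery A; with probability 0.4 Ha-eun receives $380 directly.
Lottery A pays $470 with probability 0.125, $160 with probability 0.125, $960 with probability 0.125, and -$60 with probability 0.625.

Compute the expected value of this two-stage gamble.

EV(A) = 0.125 × 470 + 0.125 × 160 + 0.125 × 960 + 0.625 × (-60) = 58.75 + 20 + 120 − 37.5 = 161.25
Branch B: 380 (certain)
Overall = 0.6 × 161.25 + 0.4 × 380 = 96.75 + 152 = 248.75

$248.75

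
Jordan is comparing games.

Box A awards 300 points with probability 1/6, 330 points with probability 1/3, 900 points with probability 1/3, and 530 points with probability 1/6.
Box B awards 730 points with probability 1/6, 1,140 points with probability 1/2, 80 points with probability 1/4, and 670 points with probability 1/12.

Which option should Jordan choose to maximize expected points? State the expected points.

Box A = 1/6 × 300 + 1/3 × 330 + 1/3 × 900 + 1/6 × 530 = 50 + 110 + 300 + 88.3333 = 548.3333
Box B = 1/6 × 730 + 1/2 × 1140 + 1/4 × 80 + 1/12 × 670 = 121.6667 + 570 + 20 + 55.8333 = 767.5

Box B (767.5 points)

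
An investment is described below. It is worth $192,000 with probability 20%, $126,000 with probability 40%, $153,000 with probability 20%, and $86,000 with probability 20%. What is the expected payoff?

$136,600

EV = 0.2 × 192000 + 0.4 × 126000 + 0.2 × 153000 + 0.2 × 86000 = 38400 + 50400 + 30600 + 17200 = 136600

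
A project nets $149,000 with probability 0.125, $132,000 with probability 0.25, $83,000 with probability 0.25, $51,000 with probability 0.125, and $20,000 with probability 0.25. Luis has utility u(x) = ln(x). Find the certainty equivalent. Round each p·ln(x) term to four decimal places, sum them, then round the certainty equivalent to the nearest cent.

$66,105.02

E[u] = 0.125·ln(149000) + 0.25·ln(132000) + 0.25·ln(83000) + 0.125·ln(51000) + 0.25·ln(20000) = 1.4890 + 2.9476 + 2.8316 + 1.3549 + 2.4759 = 11.0990
CE = e^11.0990 ≈ 66105.02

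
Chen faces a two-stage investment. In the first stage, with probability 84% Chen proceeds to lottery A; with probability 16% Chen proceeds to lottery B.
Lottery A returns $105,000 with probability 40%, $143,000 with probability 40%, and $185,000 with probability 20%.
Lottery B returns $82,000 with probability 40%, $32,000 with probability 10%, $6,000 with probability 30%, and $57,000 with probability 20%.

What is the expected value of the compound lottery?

$122,280

EV(A) = 0.4 × 105000 + 0.4 × 143000 + 0.2 × 185000 = 42000 + 57200 + 37000 = 136200
EV(B) = 0.4 × 82000 + 0.1 × 32000 + 0.3 × 6000 + 0.2 × 57000 = 32800 + 3200 + 1800 + 11400 = 49200
Overall = 0.84 × 136200 + 0.16 × 49200 = 114408 + 7872 = 122280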